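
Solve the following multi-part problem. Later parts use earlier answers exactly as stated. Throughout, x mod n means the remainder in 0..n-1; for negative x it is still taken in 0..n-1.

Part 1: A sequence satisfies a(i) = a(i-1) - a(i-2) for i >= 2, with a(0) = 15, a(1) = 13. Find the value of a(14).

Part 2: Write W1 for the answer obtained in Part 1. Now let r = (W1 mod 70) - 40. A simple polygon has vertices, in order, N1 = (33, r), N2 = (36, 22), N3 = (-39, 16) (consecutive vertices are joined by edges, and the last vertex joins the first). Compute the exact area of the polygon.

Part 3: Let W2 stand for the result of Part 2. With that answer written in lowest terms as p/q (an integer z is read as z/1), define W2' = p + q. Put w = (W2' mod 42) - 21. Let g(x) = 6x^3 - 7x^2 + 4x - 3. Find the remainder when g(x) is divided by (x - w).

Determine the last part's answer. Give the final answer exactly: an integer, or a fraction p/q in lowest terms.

285

Part 1: a(2) = 1*(13) - 1*(15) = -2; iterating: a(2)=-2, a(3)=-15, a(4)=-13, a(5)=2, a(6)=15, a(7)=13, a(8)=-2, a(9)=-15, a(10)=-13, a(11)=2, a(12)=15, a(13)=13, a(14)=-2; answer -2
Part 2: W1 = -2; r = 28; cross terms: (33*22 - 36*28)=-282, (36*16 - -39*22)=1434, (-39*28 - 33*16)=-1620; twice the area = |-468| = 468; area = 234; answer 234
Part 3: W2 = 234; threaded value p + q = 235; w = 4; remainder = value at the root: 6*(4)^3 - 7*(4)^2 + 4*(4)^1 - 3 = (384) + (-112) + (16) + (-3) = 285; answer 285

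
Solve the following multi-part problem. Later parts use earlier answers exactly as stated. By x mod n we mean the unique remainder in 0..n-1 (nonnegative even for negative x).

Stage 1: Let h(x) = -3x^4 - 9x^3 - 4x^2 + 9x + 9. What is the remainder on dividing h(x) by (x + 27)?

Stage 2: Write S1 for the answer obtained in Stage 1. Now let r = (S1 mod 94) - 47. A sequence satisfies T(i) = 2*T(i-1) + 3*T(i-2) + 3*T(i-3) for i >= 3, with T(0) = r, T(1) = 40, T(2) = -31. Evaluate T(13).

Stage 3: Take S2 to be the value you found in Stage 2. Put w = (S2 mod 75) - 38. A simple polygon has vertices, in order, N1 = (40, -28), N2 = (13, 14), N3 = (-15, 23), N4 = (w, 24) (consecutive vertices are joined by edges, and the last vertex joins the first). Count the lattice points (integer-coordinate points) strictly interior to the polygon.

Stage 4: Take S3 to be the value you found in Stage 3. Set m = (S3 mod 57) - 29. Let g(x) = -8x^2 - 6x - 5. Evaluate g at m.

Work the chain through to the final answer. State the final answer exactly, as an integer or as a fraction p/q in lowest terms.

Stage 1: remainder = value at the root: -3*(-27)^4 - 9*(-27)^3 - 4*(-27)^2 + 9*(-27)^1 + 9 = (-1594323) + (177147) + (-2916) + (-243) + (9) = -1420326; answer -1420326
Stage 2: S1 = -1420326; r = -33; T(3) = 2*(-31) + 3*(40) + 3*(-33) = -41; iterating: T(3)=-41, T(4)=-55, T(5)=-326, T(6)=-940, T(7)=-3023, T(8)=-9844, T(9)=-31577, T(10)=-101755, T(11)=-327773, T(12)=-1055542, T(13)=-3399668; answer -3399668
Stage 3: S2 = -3399668; w = -31; cross terms: (40*14 - 13*-28)=924, (13*23 - -15*14)=509, (-15*24 - -31*23)=353, (-31*-28 - 40*24)=-92; twice the area = |1694| = 1694; area = 847; boundary points = 3 + 1 + 1 + 1 = 6; strictly interior points = area - boundary/2 + 1 = 845; answer 845
Stage 4: S3 = 845; m = 18; -8*(18)^2 - 6*(18)^1 - 5 = (-2592) + (-108) + (-5) = -2705; answer -2705

-2705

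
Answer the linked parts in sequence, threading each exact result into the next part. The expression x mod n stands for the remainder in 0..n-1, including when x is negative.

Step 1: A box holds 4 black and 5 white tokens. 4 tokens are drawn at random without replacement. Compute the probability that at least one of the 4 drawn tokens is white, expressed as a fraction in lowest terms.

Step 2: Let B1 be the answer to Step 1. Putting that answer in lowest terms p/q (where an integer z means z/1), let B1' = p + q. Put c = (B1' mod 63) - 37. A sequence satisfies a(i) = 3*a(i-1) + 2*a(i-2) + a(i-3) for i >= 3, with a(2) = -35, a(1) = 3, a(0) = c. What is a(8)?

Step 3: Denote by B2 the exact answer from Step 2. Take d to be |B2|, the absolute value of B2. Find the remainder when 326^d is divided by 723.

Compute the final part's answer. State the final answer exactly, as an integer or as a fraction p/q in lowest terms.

Step 1: total draws C(9,4) = 126; complement C(4,4) = 1; favorable 126 - 1 = 125; P = 125/126; answer 125/126
Step 2: B1 = 125/126; threaded value p + q = 251; c = 25; a(3) = 3*(-35) + 2*(3) + 1*(25) = -74; iterating: a(3)=-74, a(4)=-289, a(5)=-1050, a(6)=-3802, a(7)=-13795, a(8)=-50039; answer -50039
Step 3: B2 = -50039; d = 50039; squarings mod 723: 326^1=326, 326^2=718, 326^4=25, 326^8=625, 326^16=205, 326^32=91, 326^64=328, 326^128=580, 326^256=205, 326^512=91, 326^1024=328, 326^2048=580, 326^4096=205, 326^8192=91, 326^16384=328, 326^32768=580; 326^50039 = 326^1 * 326^2 * 326^4 * 326^16 * 326^32 * 326^64 * 326^256 * 326^512 * 326^16384 * 326^32768 = 17 (mod 723); answer 17

17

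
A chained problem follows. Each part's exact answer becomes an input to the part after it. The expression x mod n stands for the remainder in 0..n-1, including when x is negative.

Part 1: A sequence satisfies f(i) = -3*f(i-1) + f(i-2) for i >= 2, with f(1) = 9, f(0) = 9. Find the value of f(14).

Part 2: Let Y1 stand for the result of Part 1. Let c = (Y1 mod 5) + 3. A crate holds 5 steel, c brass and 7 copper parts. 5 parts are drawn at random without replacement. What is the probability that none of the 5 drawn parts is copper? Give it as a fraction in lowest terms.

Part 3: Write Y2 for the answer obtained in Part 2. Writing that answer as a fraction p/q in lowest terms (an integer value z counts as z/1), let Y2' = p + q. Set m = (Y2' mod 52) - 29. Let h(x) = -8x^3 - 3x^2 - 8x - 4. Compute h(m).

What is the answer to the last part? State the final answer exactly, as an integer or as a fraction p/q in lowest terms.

2649

Part 1: f(2) = -3*(9) + 1*(9) = -18; iterating: f(2)=-18, f(3)=63, f(4)=-207, f(5)=684, f(6)=-2259, f(7)=7461, f(8)=-24642, f(9)=81387, f(10)=-268803, f(11)=887796, f(12)=-2932191, f(13)=9684369, f(14)=-31985298; answer -31985298
Part 2: Y1 = -31985298; c = 5; total draws C(17,5) = 6188; favorable C(10,5) = 252; P = 9/221; answer 9/221
Part 3: Y2 = 9/221; threaded value p + q = 230; m = -7; -8*(-7)^3 - 3*(-7)^2 - 8*(-7)^1 - 4 = (2744) + (-147) + (56) + (-4) = 2649; answer 2649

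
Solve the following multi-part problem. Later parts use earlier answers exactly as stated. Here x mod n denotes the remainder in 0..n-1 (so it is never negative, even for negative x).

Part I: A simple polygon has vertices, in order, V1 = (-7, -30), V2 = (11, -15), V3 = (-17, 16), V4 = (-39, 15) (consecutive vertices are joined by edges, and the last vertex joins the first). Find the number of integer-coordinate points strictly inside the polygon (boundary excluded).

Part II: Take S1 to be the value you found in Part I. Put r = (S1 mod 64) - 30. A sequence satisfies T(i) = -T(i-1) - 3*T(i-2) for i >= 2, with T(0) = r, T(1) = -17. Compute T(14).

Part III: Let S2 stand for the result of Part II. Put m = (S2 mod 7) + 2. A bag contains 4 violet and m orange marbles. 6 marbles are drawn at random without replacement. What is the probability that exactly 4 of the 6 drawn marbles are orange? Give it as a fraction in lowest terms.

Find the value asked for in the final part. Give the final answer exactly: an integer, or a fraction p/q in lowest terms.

Part I: cross terms: (-7*-15 - 11*-30)=435, (11*16 - -17*-15)=-79, (-17*15 - -39*16)=369, (-39*-30 - -7*15)=1275; twice the area = |2000| = 2000; area = 1000; boundary points = 3 + 1 + 1 + 1 = 6; strictly interior points = area - boundary/2 + 1 = 998; answer 998
Part II: S1 = 998; r = 8; T(2) = -1*(-17) - 3*(8) = -7; iterating: T(2)=-7, T(3)=58, T(4)=-37, T(5)=-137, T(6)=248, T(7)=163, T(8)=-907, T(9)=418, T(10)=2303, T(11)=-3557, T(12)=-3352, T(13)=14023, T(14)=-3967; answer -3967
Part III: S2 = -3967; m = 4; total draws C(8,6) = 28; favorable C(4,4)*C(4,2) = 6; P = 3/14; answer 3/14

3/14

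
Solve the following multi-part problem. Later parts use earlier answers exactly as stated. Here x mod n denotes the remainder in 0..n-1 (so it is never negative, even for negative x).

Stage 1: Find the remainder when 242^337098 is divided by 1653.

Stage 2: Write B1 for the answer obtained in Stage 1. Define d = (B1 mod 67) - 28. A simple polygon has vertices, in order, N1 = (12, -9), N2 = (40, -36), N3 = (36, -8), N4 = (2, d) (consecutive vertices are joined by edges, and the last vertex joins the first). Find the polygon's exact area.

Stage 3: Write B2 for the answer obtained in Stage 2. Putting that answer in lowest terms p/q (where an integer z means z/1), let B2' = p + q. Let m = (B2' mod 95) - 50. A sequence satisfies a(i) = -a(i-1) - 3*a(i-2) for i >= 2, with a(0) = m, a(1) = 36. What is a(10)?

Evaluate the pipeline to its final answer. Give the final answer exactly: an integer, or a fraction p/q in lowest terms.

Stage 1: squarings mod 1653: 242^1=242, 242^2=709, 242^4=169, 242^8=460, 242^16=16, 242^32=256, 242^64=1069, 242^128=538, 242^256=169, 242^512=460, 242^1024=16, 242^2048=256, 242^4096=1069, 242^8192=538, 242^16384=169, 242^32768=460, 242^65536=16, 242^131072=256, 242^262144=1069; 242^337098 = 242^2 * 242^8 * 242^64 * 242^128 * 242^1024 * 242^8192 * 242^65536 * 242^262144 = 1588 (mod 1653); answer 1588
Stage 2: B1 = 1588; d = 19; cross terms: (12*-36 - 40*-9)=-72, (40*-8 - 36*-36)=976, (36*19 - 2*-8)=700, (2*-9 - 12*19)=-246; twice the area = |1358| = 1358; area = 679; answer 679
Stage 3: B2 = 679; threaded value p + q = 680; m = -35; a(2) = -1*(36) - 3*(-35) = 69; iterating: a(2)=69, a(3)=-177, a(4)=-30, a(5)=561, a(6)=-471, a(7)=-1212, a(8)=2625, a(9)=1011, a(10)=-8886; answer -8886

-8886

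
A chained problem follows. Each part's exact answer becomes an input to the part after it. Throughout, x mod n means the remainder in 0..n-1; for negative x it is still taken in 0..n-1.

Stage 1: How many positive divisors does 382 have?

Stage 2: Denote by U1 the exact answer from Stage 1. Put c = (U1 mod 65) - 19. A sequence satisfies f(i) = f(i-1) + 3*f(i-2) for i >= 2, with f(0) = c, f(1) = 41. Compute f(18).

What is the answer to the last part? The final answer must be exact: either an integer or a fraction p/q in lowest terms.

19728785

Stage 1: 382 = 2 * 191; number of divisors = (1+1) * (1+1) = 4; answer 4
Stage 2: U1 = 4; c = -15; f(2) = 1*(41) + 3*(-15) = -4; iterating: f(2)=-4, f(3)=119, f(4)=107, f(5)=464, f(6)=785, f(7)=2177, f(8)=4532, f(9)=11063, f(10)=24659, f(11)=57848, f(12)=131825, f(13)=305369, f(14)=700844, f(15)=1616951, f(16)=3719483, f(17)=8570336, f(18)=19728785; answer 19728785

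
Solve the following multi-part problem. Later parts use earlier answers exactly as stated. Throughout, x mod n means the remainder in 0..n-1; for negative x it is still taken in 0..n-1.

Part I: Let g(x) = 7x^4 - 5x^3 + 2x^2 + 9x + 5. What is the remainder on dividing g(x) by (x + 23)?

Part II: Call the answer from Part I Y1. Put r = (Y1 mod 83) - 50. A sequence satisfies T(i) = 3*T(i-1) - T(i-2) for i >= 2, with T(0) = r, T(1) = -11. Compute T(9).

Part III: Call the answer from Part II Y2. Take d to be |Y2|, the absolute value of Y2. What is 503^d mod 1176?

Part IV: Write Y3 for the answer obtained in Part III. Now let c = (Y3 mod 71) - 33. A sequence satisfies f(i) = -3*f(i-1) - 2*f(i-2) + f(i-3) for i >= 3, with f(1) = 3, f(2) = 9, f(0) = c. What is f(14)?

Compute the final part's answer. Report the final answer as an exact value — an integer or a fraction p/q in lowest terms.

Part I: remainder = value at the root: 7*(-23)^4 - 5*(-23)^3 + 2*(-23)^2 + 9*(-23)^1 + 5 = (1958887) + (60835) + (1058) + (-207) + (5) = 2020578; answer 2020578
Part II: Y1 = 2020578; r = -24; T(2) = 3*(-11) - 1*(-24) = -9; iterating: T(2)=-9, T(3)=-16, T(4)=-39, T(5)=-101, T(6)=-264, T(7)=-691, T(8)=-1809, T(9)=-4736; answer -4736
Part III: Y2 = -4736; d = 4736; squarings mod 1176: 503^1=503, 503^2=169, 503^4=337, 503^8=673, 503^16=169, 503^32=337, 503^64=673, 503^128=169, 503^256=337, 503^512=673, 503^1024=169, 503^2048=337, 503^4096=673; 503^4736 = 503^128 * 503^512 * 503^4096 = 337 (mod 1176); answer 337
Part IV: Y3 = 337; c = 20; f(3) = -3*(9) - 2*(3) + 1*(20) = -13; iterating: f(3)=-13, f(4)=24, f(5)=-37, f(6)=50, f(7)=-52, f(8)=19, f(9)=97, f(10)=-381, f(11)=968, f(12)=-2045, f(13)=3818, f(14)=-6396; answer -6396

-6396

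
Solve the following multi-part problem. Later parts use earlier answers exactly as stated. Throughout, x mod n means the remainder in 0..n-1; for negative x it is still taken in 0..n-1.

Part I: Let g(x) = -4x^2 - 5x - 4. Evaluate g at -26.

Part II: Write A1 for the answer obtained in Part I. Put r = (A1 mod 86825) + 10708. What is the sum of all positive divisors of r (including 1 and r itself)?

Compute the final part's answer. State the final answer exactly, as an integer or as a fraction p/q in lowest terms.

Part I: -4*(-26)^2 - 5*(-26)^1 - 4 = (-2704) + (130) + (-4) = -2578; answer -2578
Part II: A1 = -2578; r = 94955; 94955 = 5 * 7 * 2713; sigma = (1 + 5) * (1 + 7) * (1 + 2713) = 6 * 8 * 2714 = 130272; answer 130272

130272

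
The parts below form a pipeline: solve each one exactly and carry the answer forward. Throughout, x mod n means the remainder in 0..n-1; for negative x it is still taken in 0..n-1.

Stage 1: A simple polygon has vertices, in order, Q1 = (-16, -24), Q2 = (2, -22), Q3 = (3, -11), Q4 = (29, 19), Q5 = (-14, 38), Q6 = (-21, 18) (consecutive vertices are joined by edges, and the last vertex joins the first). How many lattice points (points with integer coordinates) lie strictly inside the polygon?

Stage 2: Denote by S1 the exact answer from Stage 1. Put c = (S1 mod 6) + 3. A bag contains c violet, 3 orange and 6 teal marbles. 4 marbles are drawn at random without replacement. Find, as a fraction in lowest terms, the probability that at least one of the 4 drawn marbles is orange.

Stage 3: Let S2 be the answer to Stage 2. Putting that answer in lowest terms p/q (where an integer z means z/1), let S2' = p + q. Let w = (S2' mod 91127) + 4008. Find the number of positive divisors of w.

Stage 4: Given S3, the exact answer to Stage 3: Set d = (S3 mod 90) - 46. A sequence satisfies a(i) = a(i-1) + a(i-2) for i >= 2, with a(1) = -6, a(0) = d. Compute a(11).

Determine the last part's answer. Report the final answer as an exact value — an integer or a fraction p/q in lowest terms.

-1524

Stage 1: cross terms: (-16*-22 - 2*-24)=400, (2*-11 - 3*-22)=44, (3*19 - 29*-11)=376, (29*38 - -14*19)=1368, (-14*18 - -21*38)=546, (-21*-24 - -16*18)=792; twice the area = |3526| = 3526; area = 1763; boundary points = 2 + 1 + 2 + 1 + 1 + 1 = 8; strictly interior points = area - boundary/2 + 1 = 1760; answer 1760
Stage 2: S1 = 1760; c = 5; total draws C(14,4) = 1001; complement C(11,4) = 330; favorable 1001 - 330 = 671; P = 61/91; answer 61/91
Stage 3: S2 = 61/91; threaded value p + q = 152; w = 4160; 4160 = 2^6 * 5 * 13; number of divisors = (6+1) * (1+1) * (1+1) = 28; answer 28
Stage 4: S3 = 28; d = -18; a(2) = 1*(-6) + 1*(-18) = -24; iterating: a(2)=-24, a(3)=-30, a(4)=-54, a(5)=-84, a(6)=-138, a(7)=-222, a(8)=-360, a(9)=-582, a(10)=-942, a(11)=-1524; answer -1524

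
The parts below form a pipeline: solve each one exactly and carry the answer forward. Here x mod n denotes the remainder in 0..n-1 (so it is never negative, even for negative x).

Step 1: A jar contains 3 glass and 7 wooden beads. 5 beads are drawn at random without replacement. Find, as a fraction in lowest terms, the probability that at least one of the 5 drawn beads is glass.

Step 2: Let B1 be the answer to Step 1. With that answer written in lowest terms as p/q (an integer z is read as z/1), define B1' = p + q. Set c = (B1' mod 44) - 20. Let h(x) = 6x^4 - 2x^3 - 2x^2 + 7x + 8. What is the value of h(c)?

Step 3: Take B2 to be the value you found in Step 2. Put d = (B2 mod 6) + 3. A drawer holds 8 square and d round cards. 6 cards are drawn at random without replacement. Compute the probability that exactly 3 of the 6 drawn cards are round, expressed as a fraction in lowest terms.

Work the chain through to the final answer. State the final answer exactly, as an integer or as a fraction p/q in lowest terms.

56/143

Step 1: total draws C(10,5) = 252; complement C(7,5) = 21; favorable 252 - 21 = 231; P = 11/12; answer 11/12
Step 2: B1 = 11/12; threaded value p + q = 23; c = 3; 6*(3)^4 - 2*(3)^3 - 2*(3)^2 + 7*(3)^1 + 8 = (486) + (-54) + (-18) + (21) + (8) = 443; answer 443
Step 3: B2 = 443; d = 8; total draws C(16,6) = 8008; favorable C(8,3)*C(8,3) = 3136; P = 56/143; answer 56/143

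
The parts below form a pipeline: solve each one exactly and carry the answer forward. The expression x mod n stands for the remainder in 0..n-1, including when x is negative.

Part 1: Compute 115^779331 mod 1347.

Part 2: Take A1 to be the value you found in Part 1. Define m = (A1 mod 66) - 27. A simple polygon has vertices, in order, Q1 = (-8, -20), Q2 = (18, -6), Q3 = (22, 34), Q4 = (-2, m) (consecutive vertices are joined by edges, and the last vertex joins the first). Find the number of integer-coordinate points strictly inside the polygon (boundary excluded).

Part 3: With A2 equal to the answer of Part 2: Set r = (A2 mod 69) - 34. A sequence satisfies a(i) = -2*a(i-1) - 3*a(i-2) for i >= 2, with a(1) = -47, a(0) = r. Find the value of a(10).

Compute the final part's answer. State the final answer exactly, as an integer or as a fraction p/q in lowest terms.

Part 1: squarings mod 1347: 115^1=115, 115^2=1102, 115^4=757, 115^8=574, 115^16=808, 115^32=916, 115^64=1222, 115^128=808, 115^256=916, 115^512=1222, 115^1024=808, 115^2048=916, 115^4096=1222, 115^8192=808, 115^16384=916, 115^32768=1222, 115^65536=808, 115^131072=916, 115^262144=1222, 115^524288=808; 115^779331 = 115^1 * 115^2 * 115^64 * 115^1024 * 115^8192 * 115^16384 * 115^32768 * 115^65536 * 115^131072 * 115^524288 = 220 (mod 1347); answer 220
Part 2: A1 = 220; m = -5; cross terms: (-8*-6 - 18*-20)=408, (18*34 - 22*-6)=744, (22*-5 - -2*34)=-42, (-2*-20 - -8*-5)=0; twice the area = |1110| = 1110; area = 555; boundary points = 2 + 4 + 3 + 3 = 12; strictly interior points = area - boundary/2 + 1 = 550; answer 550
Part 3: A2 = 550; r = 33; a(2) = -2*(-47) - 3*(33) = -5; iterating: a(2)=-5, a(3)=151, a(4)=-287, a(5)=121, a(6)=619, a(7)=-1601, a(8)=1345, a(9)=2113, a(10)=-8261; answer -8261

-8261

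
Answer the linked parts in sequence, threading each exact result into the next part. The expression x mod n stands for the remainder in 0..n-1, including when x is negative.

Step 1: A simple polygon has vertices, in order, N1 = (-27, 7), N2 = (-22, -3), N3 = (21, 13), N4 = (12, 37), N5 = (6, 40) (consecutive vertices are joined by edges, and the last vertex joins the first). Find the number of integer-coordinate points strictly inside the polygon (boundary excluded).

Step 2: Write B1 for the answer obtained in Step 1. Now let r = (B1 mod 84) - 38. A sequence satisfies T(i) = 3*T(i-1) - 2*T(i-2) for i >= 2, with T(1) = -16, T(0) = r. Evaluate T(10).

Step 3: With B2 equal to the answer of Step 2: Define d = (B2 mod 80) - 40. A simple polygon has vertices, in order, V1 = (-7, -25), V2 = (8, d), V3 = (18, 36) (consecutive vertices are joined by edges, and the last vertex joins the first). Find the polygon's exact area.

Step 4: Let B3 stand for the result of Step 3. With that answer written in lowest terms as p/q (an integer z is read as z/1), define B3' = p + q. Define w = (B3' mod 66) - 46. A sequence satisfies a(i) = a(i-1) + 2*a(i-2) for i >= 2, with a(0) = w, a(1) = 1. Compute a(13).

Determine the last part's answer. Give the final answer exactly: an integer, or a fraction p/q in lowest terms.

-109199

Step 1: cross terms: (-27*-3 - -22*7)=235, (-22*13 - 21*-3)=-223, (21*37 - 12*13)=621, (12*40 - 6*37)=258, (6*7 - -27*40)=1122; twice the area = |2013| = 2013; area = 2013/2; boundary points = 5 + 1 + 3 + 3 + 33 = 45; strictly interior points = area - boundary/2 + 1 = 985; answer 985
Step 2: B1 = 985; r = 23; T(2) = 3*(-16) - 2*(23) = -94; iterating: T(2)=-94, T(3)=-250, T(4)=-562, T(5)=-1186, T(6)=-2434, T(7)=-4930, T(8)=-9922, T(9)=-19906, T(10)=-39874; answer -39874
Step 3: B2 = -39874; d = 6; cross terms: (-7*6 - 8*-25)=158, (8*36 - 18*6)=180, (18*-25 - -7*36)=-198; twice the area = |140| = 140; area = 70; answer 70
Step 4: B3 = 70; threaded value p + q = 71; w = -41; a(2) = 1*(1) + 2*(-41) = -81; iterating: a(2)=-81, a(3)=-79, a(4)=-241, a(5)=-399, a(6)=-881, a(7)=-1679, a(8)=-3441, a(9)=-6799, a(10)=-13681, a(11)=-27279, a(12)=-54641, a(13)=-109199; answer -109199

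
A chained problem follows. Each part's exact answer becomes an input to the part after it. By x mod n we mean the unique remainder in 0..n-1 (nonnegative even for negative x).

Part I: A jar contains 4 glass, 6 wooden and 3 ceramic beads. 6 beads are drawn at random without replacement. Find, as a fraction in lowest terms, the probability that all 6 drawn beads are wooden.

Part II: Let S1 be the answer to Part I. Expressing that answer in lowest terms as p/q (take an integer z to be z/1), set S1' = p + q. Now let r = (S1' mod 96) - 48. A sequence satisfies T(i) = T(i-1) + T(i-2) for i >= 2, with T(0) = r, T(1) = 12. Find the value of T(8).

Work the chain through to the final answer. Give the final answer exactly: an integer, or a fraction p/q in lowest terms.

Part I: total draws C(13,6) = 1716; favorable C(6,6) = 1; P = 1/1716; answer 1/1716
Part II: S1 = 1/1716; threaded value p + q = 1717; r = 37; T(2) = 1*(12) + 1*(37) = 49; iterating: T(2)=49, T(3)=61, T(4)=110, T(5)=171, T(6)=281, T(7)=452, T(8)=733; answer 733

733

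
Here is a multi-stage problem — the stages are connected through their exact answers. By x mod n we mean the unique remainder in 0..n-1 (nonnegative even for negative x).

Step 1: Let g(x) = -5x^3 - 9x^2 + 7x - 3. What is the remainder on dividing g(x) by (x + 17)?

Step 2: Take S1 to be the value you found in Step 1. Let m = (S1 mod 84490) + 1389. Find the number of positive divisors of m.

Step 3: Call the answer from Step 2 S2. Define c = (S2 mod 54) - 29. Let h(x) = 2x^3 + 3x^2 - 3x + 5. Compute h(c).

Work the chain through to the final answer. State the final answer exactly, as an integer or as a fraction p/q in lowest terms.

-29295

Step 1: remainder = value at the root: -5*(-17)^3 - 9*(-17)^2 + 7*(-17)^1 - 3 = (24565) + (-2601) + (-119) + (-3) = 21842; answer 21842
Step 2: S1 = 21842; m = 23231; 23231 = 13 * 1787; number of divisors = (1+1) * (1+1) = 4; answer 4
Step 3: S2 = 4; c = -25; 2*(-25)^3 + 3*(-25)^2 - 3*(-25)^1 + 5 = (-31250) + (1875) + (75) + (5) = -29295; answer -29295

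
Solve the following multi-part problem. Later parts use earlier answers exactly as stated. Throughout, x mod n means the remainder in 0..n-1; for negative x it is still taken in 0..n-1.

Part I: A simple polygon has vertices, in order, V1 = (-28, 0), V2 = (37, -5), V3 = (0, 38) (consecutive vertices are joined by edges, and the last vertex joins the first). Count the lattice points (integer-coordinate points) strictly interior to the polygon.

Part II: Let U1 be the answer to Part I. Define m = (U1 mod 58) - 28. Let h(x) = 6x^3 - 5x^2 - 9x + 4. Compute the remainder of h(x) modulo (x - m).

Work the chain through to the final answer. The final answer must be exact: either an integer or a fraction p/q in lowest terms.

Part I: cross terms: (-28*-5 - 37*0)=140, (37*38 - 0*-5)=1406, (0*0 - -28*38)=1064; twice the area = |2610| = 2610; area = 1305; boundary points = 5 + 1 + 2 = 8; strictly interior points = area - boundary/2 + 1 = 1302; answer 1302
Part II: U1 = 1302; m = -2; remainder = value at the root: 6*(-2)^3 - 5*(-2)^2 - 9*(-2)^1 + 4 = (-48) + (-20) + (18) + (4) = -46; answer -46

-46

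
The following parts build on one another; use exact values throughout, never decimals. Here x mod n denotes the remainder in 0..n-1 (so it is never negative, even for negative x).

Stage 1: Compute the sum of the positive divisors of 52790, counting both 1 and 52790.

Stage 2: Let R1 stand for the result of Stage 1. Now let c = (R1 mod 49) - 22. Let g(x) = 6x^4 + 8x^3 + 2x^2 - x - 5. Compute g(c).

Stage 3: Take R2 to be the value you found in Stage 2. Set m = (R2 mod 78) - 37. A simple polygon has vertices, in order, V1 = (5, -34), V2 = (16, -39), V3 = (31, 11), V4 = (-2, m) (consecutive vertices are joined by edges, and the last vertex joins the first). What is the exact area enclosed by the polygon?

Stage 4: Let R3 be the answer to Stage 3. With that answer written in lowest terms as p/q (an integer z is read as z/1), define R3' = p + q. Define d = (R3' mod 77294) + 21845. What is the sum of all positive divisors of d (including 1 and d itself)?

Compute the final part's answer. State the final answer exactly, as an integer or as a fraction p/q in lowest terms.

44928

Stage 1: 52790 = 2 * 5 * 5279; sigma = (1 + 2) * (1 + 5) * (1 + 5279) = 3 * 6 * 5280 = 95040; answer 95040
Stage 2: R1 = 95040; c = 7; 6*(7)^4 + 8*(7)^3 + 2*(7)^2 - 1*(7)^1 - 5 = (14406) + (2744) + (98) + (-7) + (-5) = 17236; answer 17236
Stage 3: R2 = 17236; m = 39; cross terms: (5*-39 - 16*-34)=349, (16*11 - 31*-39)=1385, (31*39 - -2*11)=1231, (-2*-34 - 5*39)=-127; twice the area = |2838| = 2838; area = 1419; answer 1419
Stage 4: R3 = 1419; threaded value p + q = 1420; d = 23265; 23265 = 3^2 * 5 * 11 * 47; sigma = (1 + 3 + 9) * (1 + 5) * (1 + 11) * (1 + 47) = 13 * 6 * 12 * 48 = 44928; answer 44928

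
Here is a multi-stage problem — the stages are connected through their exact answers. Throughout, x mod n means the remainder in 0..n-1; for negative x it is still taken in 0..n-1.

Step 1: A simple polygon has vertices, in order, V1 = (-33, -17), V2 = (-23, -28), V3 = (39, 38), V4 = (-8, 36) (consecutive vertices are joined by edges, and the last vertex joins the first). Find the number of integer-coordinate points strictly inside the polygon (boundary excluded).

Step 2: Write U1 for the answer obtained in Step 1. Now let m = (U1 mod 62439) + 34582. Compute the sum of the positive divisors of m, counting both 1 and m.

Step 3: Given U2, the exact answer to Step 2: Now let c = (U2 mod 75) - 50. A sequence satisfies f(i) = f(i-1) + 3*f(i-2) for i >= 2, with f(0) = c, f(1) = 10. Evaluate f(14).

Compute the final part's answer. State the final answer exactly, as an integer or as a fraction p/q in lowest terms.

753160

Step 1: cross terms: (-33*-28 - -23*-17)=533, (-23*38 - 39*-28)=218, (39*36 - -8*38)=1708, (-8*-17 - -33*36)=1324; twice the area = |3783| = 3783; area = 3783/2; boundary points = 1 + 2 + 1 + 1 = 5; strictly interior points = area - boundary/2 + 1 = 1890; answer 1890
Step 2: U1 = 1890; m = 36472; 36472 = 2^3 * 47 * 97; sigma = (1 + 2 + 4 + 8) * (1 + 47) * (1 + 97) = 15 * 48 * 98 = 70560; answer 70560
Step 3: U2 = 70560; c = 10; f(2) = 1*(10) + 3*(10) = 40; iterating: f(2)=40, f(3)=70, f(4)=190, f(5)=400, f(6)=970, f(7)=2170, f(8)=5080, f(9)=11590, f(10)=26830, f(11)=61600, f(12)=142090, f(13)=326890, f(14)=753160; answer 753160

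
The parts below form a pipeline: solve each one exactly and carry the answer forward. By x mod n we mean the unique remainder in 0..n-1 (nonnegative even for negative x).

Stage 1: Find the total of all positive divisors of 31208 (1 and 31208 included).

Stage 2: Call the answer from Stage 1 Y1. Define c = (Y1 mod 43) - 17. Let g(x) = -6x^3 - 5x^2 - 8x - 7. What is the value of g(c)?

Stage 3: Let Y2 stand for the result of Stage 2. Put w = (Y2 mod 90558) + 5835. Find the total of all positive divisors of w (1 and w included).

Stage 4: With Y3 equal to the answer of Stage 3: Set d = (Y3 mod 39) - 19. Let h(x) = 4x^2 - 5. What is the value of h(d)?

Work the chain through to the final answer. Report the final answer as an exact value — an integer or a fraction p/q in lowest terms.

1439

Stage 1: 31208 = 2^3 * 47 * 83; sigma = (1 + 2 + 4 + 8) * (1 + 47) * (1 + 83) = 15 * 48 * 84 = 60480; answer 60480
Stage 2: Y1 = 60480; c = 5; -6*(5)^3 - 5*(5)^2 - 8*(5)^1 - 7 = (-750) + (-125) + (-40) + (-7) = -922; answer -922
Stage 3: Y2 = -922; w = 95471; 95471 is prime, so its only divisors are 1 and 95471; sigma = 1 + 95471 = 95472; answer 95472
Stage 4: Y3 = 95472; d = -19; 4*(-19)^2 - 5 = (1444) + (-5) = 1439; answer 1439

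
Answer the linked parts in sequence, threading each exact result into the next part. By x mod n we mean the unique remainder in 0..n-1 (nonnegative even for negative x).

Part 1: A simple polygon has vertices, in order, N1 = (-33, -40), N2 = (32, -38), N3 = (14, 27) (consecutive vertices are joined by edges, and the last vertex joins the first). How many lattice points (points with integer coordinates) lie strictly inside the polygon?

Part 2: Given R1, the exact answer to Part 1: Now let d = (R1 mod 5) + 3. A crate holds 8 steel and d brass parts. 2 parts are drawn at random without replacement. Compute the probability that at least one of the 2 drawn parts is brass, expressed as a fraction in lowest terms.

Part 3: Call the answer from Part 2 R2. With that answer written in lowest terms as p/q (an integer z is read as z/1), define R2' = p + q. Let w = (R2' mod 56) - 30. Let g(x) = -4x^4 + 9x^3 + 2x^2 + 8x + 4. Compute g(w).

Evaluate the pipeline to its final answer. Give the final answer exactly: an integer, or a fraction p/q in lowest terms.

Part 1: cross terms: (-33*-38 - 32*-40)=2534, (32*27 - 14*-38)=1396, (14*-40 - -33*27)=331; twice the area = |4261| = 4261; area = 4261/2; boundary points = 1 + 1 + 1 = 3; strictly interior points = area - boundary/2 + 1 = 2130; answer 2130
Part 2: R1 = 2130; d = 3; total draws C(11,2) = 55; complement C(8,2) = 28; favorable 55 - 28 = 27; P = 27/55; answer 27/55
Part 3: R2 = 27/55; threaded value p + q = 82; w = -4; -4*(-4)^4 + 9*(-4)^3 + 2*(-4)^2 + 8*(-4)^1 + 4 = (-1024) + (-576) + (32) + (-32) + (4) = -1596; answer -1596

-1596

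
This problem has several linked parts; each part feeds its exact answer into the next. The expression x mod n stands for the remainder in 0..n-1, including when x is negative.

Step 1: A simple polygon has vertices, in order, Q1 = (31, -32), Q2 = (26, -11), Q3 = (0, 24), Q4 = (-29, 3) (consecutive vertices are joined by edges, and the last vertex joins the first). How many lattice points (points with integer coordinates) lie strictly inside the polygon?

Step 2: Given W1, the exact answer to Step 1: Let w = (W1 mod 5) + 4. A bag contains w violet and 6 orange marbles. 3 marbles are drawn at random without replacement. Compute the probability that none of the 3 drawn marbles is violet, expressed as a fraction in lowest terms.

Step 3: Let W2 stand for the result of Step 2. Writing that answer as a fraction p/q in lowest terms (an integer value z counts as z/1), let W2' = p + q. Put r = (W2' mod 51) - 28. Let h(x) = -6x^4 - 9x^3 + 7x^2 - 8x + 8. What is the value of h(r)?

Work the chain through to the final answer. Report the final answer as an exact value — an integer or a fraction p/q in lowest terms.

Step 1: cross terms: (31*-11 - 26*-32)=491, (26*24 - 0*-11)=624, (0*3 - -29*24)=696, (-29*-32 - 31*3)=835; twice the area = |2646| = 2646; area = 1323; boundary points = 1 + 1 + 1 + 5 = 8; strictly interior points = area - boundary/2 + 1 = 1320; answer 1320
Step 2: W1 = 1320; w = 4; total draws C(10,3) = 120; favorable C(6,3) = 20; P = 1/6; answer 1/6
Step 3: W2 = 1/6; threaded value p + q = 7; r = -21; -6*(-21)^4 - 9*(-21)^3 + 7*(-21)^2 - 8*(-21)^1 + 8 = (-1166886) + (83349) + (3087) + (168) + (8) = -1080274; answer -1080274

-1080274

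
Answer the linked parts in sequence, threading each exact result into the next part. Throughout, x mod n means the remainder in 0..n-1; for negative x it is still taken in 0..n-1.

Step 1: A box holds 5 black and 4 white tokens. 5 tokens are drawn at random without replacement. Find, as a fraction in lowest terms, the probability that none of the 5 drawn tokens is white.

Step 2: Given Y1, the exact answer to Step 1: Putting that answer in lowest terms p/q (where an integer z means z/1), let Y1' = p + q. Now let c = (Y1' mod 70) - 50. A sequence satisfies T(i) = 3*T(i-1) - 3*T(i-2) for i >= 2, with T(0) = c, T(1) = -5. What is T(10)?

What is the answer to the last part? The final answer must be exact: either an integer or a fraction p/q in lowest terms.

Step 1: total draws C(9,5) = 126; favorable C(5,5) = 1; P = 1/126; answer 1/126
Step 2: Y1 = 1/126; threaded value p + q = 127; c = 7; T(2) = 3*(-5) - 3*(7) = -36; iterating: T(2)=-36, T(3)=-93, T(4)=-171, T(5)=-234, T(6)=-189, T(7)=135, T(8)=972, T(9)=2511, T(10)=4617; answer 4617

4617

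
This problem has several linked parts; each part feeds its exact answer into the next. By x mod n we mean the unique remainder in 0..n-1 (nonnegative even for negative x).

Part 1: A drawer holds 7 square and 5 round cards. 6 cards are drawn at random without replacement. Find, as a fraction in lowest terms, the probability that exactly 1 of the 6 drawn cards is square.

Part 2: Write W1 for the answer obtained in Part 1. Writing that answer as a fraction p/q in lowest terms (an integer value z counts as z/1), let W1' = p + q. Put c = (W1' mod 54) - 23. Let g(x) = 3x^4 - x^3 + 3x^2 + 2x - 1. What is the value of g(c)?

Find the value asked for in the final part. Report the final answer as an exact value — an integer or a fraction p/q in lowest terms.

55

Part 1: total draws C(12,6) = 924; favorable C(7,1)*C(5,5) = 7; P = 1/132; answer 1/132
Part 2: W1 = 1/132; threaded value p + q = 133; c = 2; 3*(2)^4 - 1*(2)^3 + 3*(2)^2 + 2*(2)^1 - 1 = (48) + (-8) + (12) + (4) + (-1) = 55; answer 55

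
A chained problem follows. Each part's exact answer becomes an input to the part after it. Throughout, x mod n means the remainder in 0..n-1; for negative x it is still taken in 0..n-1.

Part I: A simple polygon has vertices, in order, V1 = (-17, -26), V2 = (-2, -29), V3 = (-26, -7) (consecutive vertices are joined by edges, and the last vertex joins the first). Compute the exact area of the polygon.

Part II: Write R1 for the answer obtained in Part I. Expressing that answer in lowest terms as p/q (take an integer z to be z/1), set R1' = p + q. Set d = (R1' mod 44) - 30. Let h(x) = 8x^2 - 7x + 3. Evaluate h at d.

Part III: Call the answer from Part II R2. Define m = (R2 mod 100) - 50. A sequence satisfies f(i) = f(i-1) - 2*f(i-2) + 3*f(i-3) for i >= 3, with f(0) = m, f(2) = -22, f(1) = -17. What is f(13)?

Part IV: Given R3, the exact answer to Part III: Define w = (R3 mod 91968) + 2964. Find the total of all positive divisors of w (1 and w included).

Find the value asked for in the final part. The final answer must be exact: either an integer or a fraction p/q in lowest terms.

Part I: cross terms: (-17*-29 - -2*-26)=441, (-2*-7 - -26*-29)=-740, (-26*-26 - -17*-7)=557; twice the area = |258| = 258; area = 129; answer 129
Part II: R1 = 129; threaded value p + q = 130; d = 12; 8*(12)^2 - 7*(12)^1 + 3 = (1152) + (-84) + (3) = 1071; answer 1071
Part III: R2 = 1071; m = 21; f(3) = 1*(-22) - 2*(-17) + 3*(21) = 75; iterating: f(3)=75, f(4)=68, f(5)=-148, f(6)=-59, f(7)=441, f(8)=115, f(9)=-944, f(10)=149, f(11)=2382, f(12)=-748, f(13)=-5065; answer -5065
Part IV: R3 = -5065; w = 89867; 89867 is prime, so its only divisors are 1 and 89867; sigma = 1 + 89867 = 89868; answer 89868

89868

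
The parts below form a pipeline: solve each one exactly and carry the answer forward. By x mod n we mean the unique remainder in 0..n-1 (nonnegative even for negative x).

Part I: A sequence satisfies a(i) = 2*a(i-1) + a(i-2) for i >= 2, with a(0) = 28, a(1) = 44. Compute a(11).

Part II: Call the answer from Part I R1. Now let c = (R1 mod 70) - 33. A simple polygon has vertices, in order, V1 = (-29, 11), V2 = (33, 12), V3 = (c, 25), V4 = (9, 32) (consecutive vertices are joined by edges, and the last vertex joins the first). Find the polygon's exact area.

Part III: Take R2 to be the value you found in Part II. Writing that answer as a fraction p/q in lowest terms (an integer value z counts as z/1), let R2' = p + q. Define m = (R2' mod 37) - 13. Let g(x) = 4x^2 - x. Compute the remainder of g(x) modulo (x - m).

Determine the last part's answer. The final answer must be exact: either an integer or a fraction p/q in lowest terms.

Part I: a(2) = 2*(44) + 1*(28) = 116; iterating: a(2)=116, a(3)=276, a(4)=668, a(5)=1612, a(6)=3892, a(7)=9396, a(8)=22684, a(9)=54764, a(10)=132212, a(11)=319188; answer 319188
Part II: R1 = 319188; c = 25; cross terms: (-29*12 - 33*11)=-711, (33*25 - 25*12)=525, (25*32 - 9*25)=575, (9*11 - -29*32)=1027; twice the area = |1416| = 1416; area = 708; answer 708
Part III: R2 = 708; threaded value p + q = 709; m = -7; remainder = value at the root: 4*(-7)^2 - 1*(-7)^1 = (196) + (7) = 203; answer 203

203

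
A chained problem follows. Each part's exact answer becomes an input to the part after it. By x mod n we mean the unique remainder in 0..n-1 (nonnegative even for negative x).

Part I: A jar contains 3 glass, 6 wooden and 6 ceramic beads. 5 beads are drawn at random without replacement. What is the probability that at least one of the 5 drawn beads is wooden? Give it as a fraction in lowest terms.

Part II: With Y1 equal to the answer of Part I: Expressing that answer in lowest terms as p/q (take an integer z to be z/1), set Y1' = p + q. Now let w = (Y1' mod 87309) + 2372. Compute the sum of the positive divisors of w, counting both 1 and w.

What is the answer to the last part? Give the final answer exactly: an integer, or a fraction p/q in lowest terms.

Part I: total draws C(15,5) = 3003; complement C(9,5) = 126; favorable 3003 - 126 = 2877; P = 137/143; answer 137/143
Part II: Y1 = 137/143; threaded value p + q = 280; w = 2652; 2652 = 2^2 * 3 * 13 * 17; sigma = (1 + 2 + 4) * (1 + 3) * (1 + 13) * (1 + 17) = 7 * 4 * 14 * 18 = 7056; answer 7056

7056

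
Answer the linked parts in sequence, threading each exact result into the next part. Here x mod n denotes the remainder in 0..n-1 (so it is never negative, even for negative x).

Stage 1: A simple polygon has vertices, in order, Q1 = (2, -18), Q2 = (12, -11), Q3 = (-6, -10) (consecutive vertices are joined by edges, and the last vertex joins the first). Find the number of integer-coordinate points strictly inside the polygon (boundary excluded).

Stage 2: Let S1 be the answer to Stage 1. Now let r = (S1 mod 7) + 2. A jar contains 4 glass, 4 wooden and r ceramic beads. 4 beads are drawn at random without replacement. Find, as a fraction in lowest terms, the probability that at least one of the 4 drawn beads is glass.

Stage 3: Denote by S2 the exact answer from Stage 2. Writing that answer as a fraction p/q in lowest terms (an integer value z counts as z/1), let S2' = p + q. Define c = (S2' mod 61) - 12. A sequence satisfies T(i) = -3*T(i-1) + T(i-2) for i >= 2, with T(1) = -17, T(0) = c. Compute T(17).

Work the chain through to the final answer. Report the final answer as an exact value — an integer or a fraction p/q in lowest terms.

-2621496356

Stage 1: cross terms: (2*-11 - 12*-18)=194, (12*-10 - -6*-11)=-186, (-6*-18 - 2*-10)=128; twice the area = |136| = 136; area = 68; boundary points = 1 + 1 + 8 = 10; strictly interior points = area - boundary/2 + 1 = 64; answer 64
Stage 2: S1 = 64; r = 3; total draws C(11,4) = 330; complement C(7,4) = 35; favorable 330 - 35 = 295; P = 59/66; answer 59/66
Stage 3: S2 = 59/66; threaded value p + q = 125; c = -9; T(2) = -3*(-17) + 1*(-9) = 42; iterating: T(2)=42, T(3)=-143, T(4)=471, T(5)=-1556, T(6)=5139, T(7)=-16973, T(8)=56058, T(9)=-185147, T(10)=611499, T(11)=-2019644, T(12)=6670431, T(13)=-22030937, T(14)=72763242, T(15)=-240320663, T(16)=793725231, T(17)=-2621496356; answer -2621496356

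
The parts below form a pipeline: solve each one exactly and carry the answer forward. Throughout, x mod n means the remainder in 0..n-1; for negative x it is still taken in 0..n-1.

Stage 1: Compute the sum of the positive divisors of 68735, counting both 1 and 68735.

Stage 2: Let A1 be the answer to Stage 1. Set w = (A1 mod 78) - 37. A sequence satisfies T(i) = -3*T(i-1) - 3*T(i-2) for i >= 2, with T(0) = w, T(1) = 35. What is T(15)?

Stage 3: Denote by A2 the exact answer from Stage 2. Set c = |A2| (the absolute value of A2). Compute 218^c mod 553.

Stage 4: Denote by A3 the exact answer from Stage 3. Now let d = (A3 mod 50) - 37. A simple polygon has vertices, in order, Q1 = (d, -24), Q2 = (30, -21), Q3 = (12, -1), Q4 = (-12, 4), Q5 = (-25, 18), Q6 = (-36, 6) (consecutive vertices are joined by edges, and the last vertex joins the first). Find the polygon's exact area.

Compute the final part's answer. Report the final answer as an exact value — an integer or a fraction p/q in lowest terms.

2683/2

Stage 1: 68735 = 5 * 59 * 233; sigma = (1 + 5) * (1 + 59) * (1 + 233) = 6 * 60 * 234 = 84240; answer 84240
Stage 2: A1 = 84240; w = -37; T(2) = -3*(35) - 3*(-37) = 6; iterating: T(2)=6, T(3)=-123, T(4)=351, T(5)=-684, T(6)=999, T(7)=-945, T(8)=-162, T(9)=3321, T(10)=-9477, T(11)=18468, T(12)=-26973, T(13)=25515, T(14)=4374, T(15)=-89667; answer -89667
Stage 3: A2 = -89667; c = 89667; squarings mod 553: 218^1=218, 218^2=519, 218^4=50, 218^8=288, 218^16=547, 218^32=36, 218^64=190, 218^128=155, 218^256=246, 218^512=239, 218^1024=162, 218^2048=253, 218^4096=414, 218^8192=519, 218^16384=50, 218^32768=288, 218^65536=547; 218^89667 = 218^1 * 218^2 * 218^64 * 218^512 * 218^1024 * 218^2048 * 218^4096 * 218^16384 * 218^65536 = 120 (mod 553); answer 120
Stage 4: A3 = 120; d = -17; cross terms: (-17*-21 - 30*-24)=1077, (30*-1 - 12*-21)=222, (12*4 - -12*-1)=36, (-12*18 - -25*4)=-116, (-25*6 - -36*18)=498, (-36*-24 - -17*6)=966; twice the area = |2683| = 2683; area = 2683/2; answer 2683/2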